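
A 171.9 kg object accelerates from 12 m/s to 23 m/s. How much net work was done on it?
W_net = ΔKE = ½m(v₂² − v₁²) = ½×171.9×(23² − 12²) = 33090.75 J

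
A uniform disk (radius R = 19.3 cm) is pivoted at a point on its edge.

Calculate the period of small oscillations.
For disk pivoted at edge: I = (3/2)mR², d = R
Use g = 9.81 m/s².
I/m = (3/2)R² = 0.05587 m²; d = R = 0.193 m
T = 2π√((3/2)R²/(gR)) = 2π√(3R/(2g)) = 1.079 s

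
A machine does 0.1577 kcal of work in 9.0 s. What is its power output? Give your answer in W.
P = W/t = 659.8 J / 9 s = 73.31 W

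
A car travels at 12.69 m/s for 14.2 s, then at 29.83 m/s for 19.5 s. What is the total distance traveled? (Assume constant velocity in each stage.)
d₁ = v₁t₁ = 12.69 × 14.2 = 180.198 m
d₂ = v₂t₂ = 29.83 × 19.5 = 581.685 m
d_total = 180.198 + 581.685 = 761.88 m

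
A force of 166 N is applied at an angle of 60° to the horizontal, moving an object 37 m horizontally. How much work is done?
W = Fd cosθ = 166×37×cos(60°) = 3071.0 J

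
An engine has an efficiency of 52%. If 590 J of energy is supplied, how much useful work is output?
W_out = η × W_in = 0.52 × 590 = 306.8 J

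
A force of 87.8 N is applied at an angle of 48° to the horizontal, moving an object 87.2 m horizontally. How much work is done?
W = Fd cosθ = 87.8×87.2×cos(48°) = 5123.0 J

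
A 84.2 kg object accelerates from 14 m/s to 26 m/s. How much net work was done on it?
W_net = ΔKE = ½m(v₂² − v₁²) = ½×84.2×(26² − 14²) = 20208.0 J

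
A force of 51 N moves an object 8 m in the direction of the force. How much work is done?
W = Fd = 51×8 = 408.0 J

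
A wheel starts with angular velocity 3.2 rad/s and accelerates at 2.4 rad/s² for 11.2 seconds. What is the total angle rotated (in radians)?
θ = ω₀t + ½αt² = 3.2×11.2 + ½×2.4×11.2² = 186.37 rad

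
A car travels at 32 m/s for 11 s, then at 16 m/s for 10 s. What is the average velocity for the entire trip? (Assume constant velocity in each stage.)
d₁ = v₁t₁ = 32 × 11 = 352 m
d₂ = v₂t₂ = 16 × 10 = 160 m
d_total = 512 m, t_total = 21 s
v_avg = d_total/t_total = 512/21 = 24.38 m/s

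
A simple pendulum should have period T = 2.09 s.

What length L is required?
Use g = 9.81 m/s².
T = 2π√(L/g) → L = g(T/2π)² = 9.81×(2.09/2π)² = 1.085 m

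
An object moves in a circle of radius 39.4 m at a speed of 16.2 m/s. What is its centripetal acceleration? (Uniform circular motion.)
a_c = v²/r = 16.2²/39.4 = 262.44/39.4 = 6.66 m/s²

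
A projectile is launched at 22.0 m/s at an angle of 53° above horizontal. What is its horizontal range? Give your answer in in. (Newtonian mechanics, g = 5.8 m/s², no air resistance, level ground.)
R = v₀² sin(2θ) / g (with unit conversion) = 3158.0 in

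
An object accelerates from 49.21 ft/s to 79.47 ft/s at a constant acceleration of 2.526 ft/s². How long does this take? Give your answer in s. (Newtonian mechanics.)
t = (v - v₀)/a (with unit conversion) = 11.98 s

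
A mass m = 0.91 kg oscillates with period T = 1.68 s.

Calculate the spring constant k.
T = 2π√(m/k) → k = m(2π/T)² = 0.91×(2π/1.68)² = 12.73 N/m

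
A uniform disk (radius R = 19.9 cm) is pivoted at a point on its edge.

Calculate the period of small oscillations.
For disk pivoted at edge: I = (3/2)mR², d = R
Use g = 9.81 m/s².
I/m = (3/2)R² = 0.0594 m²; d = R = 0.199 m
T = 2π√((3/2)R²/(gR)) = 2π√(3R/(2g)) = 1.096 s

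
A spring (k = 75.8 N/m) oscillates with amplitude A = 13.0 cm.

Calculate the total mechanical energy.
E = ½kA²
E = ½kA² = ½×75.8×(0.13)² = 0.6405 J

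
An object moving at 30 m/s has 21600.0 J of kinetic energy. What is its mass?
KE = ½mv² → m = 2KE/v² = 2×21600.0/30² = 48.0 kg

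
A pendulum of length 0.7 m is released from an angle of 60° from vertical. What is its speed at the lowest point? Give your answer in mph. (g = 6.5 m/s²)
h = L(1 − cosθ) = 0.7×(1 − cos60°) = 0.35 m
v = √(2gh) = √(2×6.5×0.35) = 2.133 m/s = 4.772 mph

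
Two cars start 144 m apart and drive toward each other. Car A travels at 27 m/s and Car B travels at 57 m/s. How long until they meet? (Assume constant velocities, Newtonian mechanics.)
Combined speed: v_combined = 27 + 57 = 84 m/s
Time to meet: t = d/84 = 144/84 = 1.71 s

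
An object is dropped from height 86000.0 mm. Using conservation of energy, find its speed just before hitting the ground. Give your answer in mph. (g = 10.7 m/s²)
mgh = ½mv² → v = √(2gh) = √(2×10.7×86) = 42.9 m/s = 95.96 mph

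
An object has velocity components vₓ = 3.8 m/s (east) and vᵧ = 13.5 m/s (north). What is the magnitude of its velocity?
|v| = √(vₓ² + vᵧ²) = √(3.8² + 13.5²) = √(196.69) = 14.02 m/s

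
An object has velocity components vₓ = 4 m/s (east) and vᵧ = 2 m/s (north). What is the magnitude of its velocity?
|v| = √(vₓ² + vᵧ²) = √(4² + 2²) = √(20) = 4.47 m/s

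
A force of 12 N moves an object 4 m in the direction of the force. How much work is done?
W = Fd = 12×4 = 48.0 J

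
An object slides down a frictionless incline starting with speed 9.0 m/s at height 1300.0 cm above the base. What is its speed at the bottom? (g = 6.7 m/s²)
½mv₀² + mgh = ½mv² → v = √(v₀² + 2gh) = √(9² + 2×6.7×13) = 15.97 m/s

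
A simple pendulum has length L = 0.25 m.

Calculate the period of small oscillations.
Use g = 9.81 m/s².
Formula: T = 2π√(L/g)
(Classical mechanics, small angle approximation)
T = 2π√(L/g) = 2π√(0.25/9.81) = 1.003 s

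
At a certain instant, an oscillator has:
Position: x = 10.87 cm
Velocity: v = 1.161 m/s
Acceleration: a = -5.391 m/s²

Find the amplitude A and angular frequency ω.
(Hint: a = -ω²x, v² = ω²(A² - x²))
a = −ω²x → ω = √(|a|/x) = √(5.391/0.1087) = 7.042 rad/s
v² = ω²(A² − x²) → A = √(x² + v²/ω²) = √(0.1087² + 1.161²/7.042²) = 0.1975 m = 19.75 cm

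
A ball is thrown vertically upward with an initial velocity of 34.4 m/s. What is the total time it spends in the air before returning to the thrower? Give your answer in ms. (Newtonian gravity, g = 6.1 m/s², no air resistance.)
t_total = 2v₀/g (with unit conversion) = 11280.0 ms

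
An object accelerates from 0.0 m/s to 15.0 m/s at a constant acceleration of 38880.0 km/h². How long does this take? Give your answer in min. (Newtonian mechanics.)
t = (v - v₀)/a (with unit conversion) = 0.08333 min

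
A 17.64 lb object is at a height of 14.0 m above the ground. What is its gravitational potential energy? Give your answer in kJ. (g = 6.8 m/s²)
PE = mgh = 8.001 kg × 6.8 m/s² × 14 m = 761.7 J = 0.7617 kJ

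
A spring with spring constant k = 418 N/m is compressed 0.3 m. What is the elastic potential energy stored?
PE = ½kx² = ½×418×0.3² = 18.81 J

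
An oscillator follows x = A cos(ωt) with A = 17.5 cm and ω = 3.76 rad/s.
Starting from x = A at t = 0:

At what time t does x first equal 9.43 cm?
cos(ωt) = x/A = 9.43/17.5 = 0.5389
ωt = arccos(0.5389) = 1.002 rad
t = 1.002/3.76 = 0.2664 s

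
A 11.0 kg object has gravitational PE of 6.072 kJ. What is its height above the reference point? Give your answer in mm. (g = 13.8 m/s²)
PE = mgh → h = PE/(mg) = 6072 J / (11 kg × 13.8 m/s²) = 40 m = 40000.0 mm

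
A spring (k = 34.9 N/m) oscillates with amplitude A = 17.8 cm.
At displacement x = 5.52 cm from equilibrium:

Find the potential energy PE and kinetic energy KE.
E_total = ½kA² = ½×34.9×(0.178)² = 0.5529 J
PE = ½kx² = ½×34.9×(0.0552)² = 0.05317 J
KE = E_total − PE = 0.4997 J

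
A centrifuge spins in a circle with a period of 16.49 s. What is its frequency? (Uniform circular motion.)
f = 1/T = 1/16.49 = 0.0606 Hz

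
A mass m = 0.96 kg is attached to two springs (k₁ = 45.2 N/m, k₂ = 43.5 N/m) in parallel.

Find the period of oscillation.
k_eq = k₁+k₂ = 88.7 N/m
T = 2π√(m/k_eq) = 2π√(0.96/88.7) = 0.6537 s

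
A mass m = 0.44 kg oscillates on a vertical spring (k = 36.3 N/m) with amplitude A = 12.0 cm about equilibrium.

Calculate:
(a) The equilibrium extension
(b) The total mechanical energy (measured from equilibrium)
x_eq = mg/k = 0.44×9.81/36.3 = 0.1189 m = 11.89 cm
E = ½kA² = ½×36.3×(0.12)² = 0.2614 J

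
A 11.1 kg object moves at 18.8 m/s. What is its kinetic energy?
KE = ½mv² = ½×11.1×18.8² = 1961.592 J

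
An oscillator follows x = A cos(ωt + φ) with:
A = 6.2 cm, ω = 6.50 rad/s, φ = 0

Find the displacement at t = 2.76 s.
x = A cos(ωt + φ) = 6.2×cos(6.5×2.76 + 0) = 3.807 cm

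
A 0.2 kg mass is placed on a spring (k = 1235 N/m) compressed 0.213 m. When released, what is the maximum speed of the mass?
½kx² = ½mv² → v = x√(k/m) = 0.213×√(1235/0.2) = 16.74 m/s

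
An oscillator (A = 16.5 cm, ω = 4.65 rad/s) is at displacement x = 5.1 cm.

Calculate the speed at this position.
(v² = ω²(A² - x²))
v = ω√(A² − x²) = 4.65×√(0.165² − 0.051²) = 0.7297 m/s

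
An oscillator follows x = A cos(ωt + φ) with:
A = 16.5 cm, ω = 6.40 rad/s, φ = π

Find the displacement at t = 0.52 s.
x = A cos(ωt + φ) = 16.5×cos(6.4×0.52 + π) = 16.21 cm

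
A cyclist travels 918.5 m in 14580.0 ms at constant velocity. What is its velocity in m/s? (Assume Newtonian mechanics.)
v = d/t (with unit conversion) = 63.0 m/s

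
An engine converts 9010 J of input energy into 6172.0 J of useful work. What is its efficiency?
η = W_out/W_in = 6172.0/9010 = 0.685 = 68.5%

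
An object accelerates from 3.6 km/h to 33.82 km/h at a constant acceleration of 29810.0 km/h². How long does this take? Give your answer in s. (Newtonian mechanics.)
t = (v - v₀)/a (with unit conversion) = 3.65 s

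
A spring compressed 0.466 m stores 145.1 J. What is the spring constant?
PE = ½kx² → k = 2PE/x² = 2×145.1/0.466² = 1336.0 N/m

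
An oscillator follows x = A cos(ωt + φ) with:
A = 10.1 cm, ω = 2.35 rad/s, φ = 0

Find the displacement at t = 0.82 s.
x = A cos(ωt + φ) = 10.1×cos(2.35×0.82 + 0) = -3.522 cm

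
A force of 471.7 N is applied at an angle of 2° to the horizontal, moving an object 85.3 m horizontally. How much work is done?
W = Fd cosθ = 471.7×85.3×cos(2°) = 40211.0 J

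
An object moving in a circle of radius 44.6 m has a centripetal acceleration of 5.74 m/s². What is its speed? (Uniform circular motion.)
v = √(a_c × r) = √(5.74 × 44.6) = 16.0 m/s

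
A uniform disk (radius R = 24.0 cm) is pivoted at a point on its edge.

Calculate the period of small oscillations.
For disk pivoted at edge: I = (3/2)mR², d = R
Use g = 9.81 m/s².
I/m = (3/2)R² = 0.0864 m²; d = R = 0.24 m
T = 2π√((3/2)R²/(gR)) = 2π√(3R/(2g)) = 1.204 s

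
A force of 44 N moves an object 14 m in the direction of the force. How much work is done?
W = Fd = 44×14 = 616.0 J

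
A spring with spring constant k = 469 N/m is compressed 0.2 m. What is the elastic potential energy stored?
PE = ½kx² = ½×469×0.2² = 9.38 J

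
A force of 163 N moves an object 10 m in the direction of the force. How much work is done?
W = Fd = 163×10 = 1630.0 J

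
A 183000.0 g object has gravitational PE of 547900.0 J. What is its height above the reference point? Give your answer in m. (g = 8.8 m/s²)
PE = mgh → h = PE/(mg) = 5.479e+05 J / (183 kg × 8.8 m/s²) = 340.2 m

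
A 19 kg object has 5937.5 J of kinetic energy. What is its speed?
KE = ½mv² → v = √(2KE/m) = √(2×5937.5/19) = 25.0 m/s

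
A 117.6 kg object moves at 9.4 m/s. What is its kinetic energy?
KE = ½mv² = ½×117.6×9.4² = 5195.568 J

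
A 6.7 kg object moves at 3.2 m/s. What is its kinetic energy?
KE = ½mv² = ½×6.7×3.2² = 34.304 J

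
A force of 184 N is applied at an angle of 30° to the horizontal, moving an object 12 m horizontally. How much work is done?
W = Fd cosθ = 184×12×cos(30°) = 1912.2 J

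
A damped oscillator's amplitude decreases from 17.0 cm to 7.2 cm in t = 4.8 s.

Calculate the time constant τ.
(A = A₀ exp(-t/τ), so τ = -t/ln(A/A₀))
A/A₀ = 7.2/17.0 = 0.4235; ln(A/A₀) = -0.8591
τ = −t/ln(A/A₀) = −4.8/-0.8591 = 5.587 s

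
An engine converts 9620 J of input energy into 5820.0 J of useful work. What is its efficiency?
η = W_out/W_in = 5820.0/9620 = 0.605 = 60.5%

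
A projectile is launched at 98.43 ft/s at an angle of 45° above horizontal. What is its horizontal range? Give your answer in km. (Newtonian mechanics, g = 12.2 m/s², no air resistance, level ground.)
R = v₀² sin(2θ) / g (with unit conversion) = 0.07378 km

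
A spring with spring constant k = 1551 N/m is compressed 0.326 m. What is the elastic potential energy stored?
PE = ½kx² = ½×1551×0.326² = 82.42 J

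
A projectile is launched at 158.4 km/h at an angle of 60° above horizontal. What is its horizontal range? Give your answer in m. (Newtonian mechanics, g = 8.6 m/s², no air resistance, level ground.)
R = v₀² sin(2θ) / g (with unit conversion) = 195.0 m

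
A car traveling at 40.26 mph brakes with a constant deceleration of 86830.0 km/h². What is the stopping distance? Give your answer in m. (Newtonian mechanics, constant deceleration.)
d = v₀² / (2a) (with unit conversion) = 24.17 m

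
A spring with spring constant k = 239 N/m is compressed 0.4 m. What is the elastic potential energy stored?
PE = ½kx² = ½×239×0.4² = 19.12 J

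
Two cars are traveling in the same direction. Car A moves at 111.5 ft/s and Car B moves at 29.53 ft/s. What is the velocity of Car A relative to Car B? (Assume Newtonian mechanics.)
v_rel = v_A - v_B = 111.5 - 29.53 = 81.97 ft/s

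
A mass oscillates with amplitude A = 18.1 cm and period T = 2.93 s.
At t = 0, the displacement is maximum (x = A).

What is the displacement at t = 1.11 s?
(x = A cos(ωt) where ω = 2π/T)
ω = 2π/T = 2π/2.93 = 2.144 rad/s
x = A cos(ωt) = 18.1×cos(2.144×1.11) = -13.1 cm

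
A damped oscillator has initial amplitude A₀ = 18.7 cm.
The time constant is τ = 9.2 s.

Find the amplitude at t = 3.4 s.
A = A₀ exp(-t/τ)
A = A₀ exp(−t/τ) = 18.7×exp(−3.4/9.2) = 12.92 cm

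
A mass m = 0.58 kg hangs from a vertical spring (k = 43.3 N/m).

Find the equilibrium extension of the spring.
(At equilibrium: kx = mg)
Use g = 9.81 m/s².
x_eq = mg/k = 0.58×9.81/43.3 = 0.1314 m = 13.14 cm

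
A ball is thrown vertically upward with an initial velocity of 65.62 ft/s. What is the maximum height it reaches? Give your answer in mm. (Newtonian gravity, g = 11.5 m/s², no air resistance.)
h_max = v₀²/(2g) (with unit conversion) = 17390.0 mm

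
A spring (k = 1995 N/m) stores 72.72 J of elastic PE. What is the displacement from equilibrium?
PE = ½kx² → x = √(2PE/k) = √(2×72.72/1995) = 0.27 m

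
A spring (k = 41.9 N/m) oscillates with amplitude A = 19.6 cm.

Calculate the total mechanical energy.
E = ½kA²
E = ½kA² = ½×41.9×(0.196)² = 0.8048 J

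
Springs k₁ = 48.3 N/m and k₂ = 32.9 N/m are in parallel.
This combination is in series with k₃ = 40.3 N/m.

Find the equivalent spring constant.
k₁₂ = k₁ + k₂ = 81.2 N/m (parallel)
1/k_eq = 1/k₁₂ + 1/k₃ → k_eq = 26.93 N/m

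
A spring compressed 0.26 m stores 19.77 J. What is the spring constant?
PE = ½kx² → k = 2PE/x² = 2×19.77/0.26² = 584.9 N/m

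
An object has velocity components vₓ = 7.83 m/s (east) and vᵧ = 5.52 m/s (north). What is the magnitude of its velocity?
|v| = √(vₓ² + vᵧ²) = √(7.83² + 5.52²) = √(91.7793) = 9.58 m/s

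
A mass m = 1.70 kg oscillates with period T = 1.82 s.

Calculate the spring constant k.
T = 2π√(m/k) → k = m(2π/T)² = 1.7×(2π/1.82)² = 20.26 N/m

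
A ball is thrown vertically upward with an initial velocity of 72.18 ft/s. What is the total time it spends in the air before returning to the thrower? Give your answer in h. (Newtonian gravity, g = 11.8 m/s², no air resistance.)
t_total = 2v₀/g (with unit conversion) = 0.001036 h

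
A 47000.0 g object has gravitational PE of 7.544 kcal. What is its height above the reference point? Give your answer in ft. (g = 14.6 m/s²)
PE = mgh → h = PE/(mg) = 3.156e+04 J / (47 kg × 14.6 m/s²) = 46 m = 150.9 ft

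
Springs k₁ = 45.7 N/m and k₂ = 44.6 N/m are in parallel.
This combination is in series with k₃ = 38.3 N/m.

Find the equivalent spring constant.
k₁₂ = k₁ + k₂ = 90.3 N/m (parallel)
1/k_eq = 1/k₁₂ + 1/k₃ → k_eq = 26.89 N/m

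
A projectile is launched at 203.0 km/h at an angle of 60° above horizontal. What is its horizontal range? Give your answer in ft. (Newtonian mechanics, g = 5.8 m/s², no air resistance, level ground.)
R = v₀² sin(2θ) / g (with unit conversion) = 1558.0 ft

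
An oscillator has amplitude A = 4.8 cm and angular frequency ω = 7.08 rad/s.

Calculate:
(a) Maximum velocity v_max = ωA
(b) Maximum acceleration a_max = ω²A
v_max = ωA = 7.08×0.048 = 0.3398 m/s
a_max = ω²A = 7.08²×0.048 = 2.406 m/s²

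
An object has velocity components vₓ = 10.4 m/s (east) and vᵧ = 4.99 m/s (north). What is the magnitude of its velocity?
|v| = √(vₓ² + vᵧ²) = √(10.4² + 4.99²) = √(133.06) = 11.54 m/s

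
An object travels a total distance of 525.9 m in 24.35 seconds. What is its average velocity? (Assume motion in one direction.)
v_avg = Δd / Δt = 525.9 / 24.35 = 21.6 m/s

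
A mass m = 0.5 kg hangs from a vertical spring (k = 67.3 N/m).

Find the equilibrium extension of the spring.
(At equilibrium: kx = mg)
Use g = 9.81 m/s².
x_eq = mg/k = 0.5×9.81/67.3 = 0.07288 m = 7.288 cm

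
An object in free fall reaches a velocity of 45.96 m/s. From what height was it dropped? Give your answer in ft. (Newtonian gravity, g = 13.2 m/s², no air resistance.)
h = v²/(2g) (with unit conversion) = 262.5 ft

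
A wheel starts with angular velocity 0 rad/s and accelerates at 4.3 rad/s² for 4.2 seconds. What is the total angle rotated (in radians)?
θ = ω₀t + ½αt² = 0×4.2 + ½×4.3×4.2² = 37.93 rad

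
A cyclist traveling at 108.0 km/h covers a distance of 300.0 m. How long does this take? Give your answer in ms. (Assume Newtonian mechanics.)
t = d/v (with unit conversion) = 10000.0 ms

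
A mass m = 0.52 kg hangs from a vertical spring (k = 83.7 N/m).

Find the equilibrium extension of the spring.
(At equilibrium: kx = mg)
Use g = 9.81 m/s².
x_eq = mg/k = 0.52×9.81/83.7 = 0.06095 m = 6.095 cm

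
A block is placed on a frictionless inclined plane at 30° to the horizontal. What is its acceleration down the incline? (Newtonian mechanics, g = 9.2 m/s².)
a = g sin(θ) = 9.2 × sin(30°) = 9.2 × 0.5 = 4.6 m/s²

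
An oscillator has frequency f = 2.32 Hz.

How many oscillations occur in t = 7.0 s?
n = f×t = 2.32×7.0 = 16.24 oscillations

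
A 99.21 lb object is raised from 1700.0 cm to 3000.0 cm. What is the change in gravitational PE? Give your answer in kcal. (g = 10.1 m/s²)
ΔPE = mg(h₂ − h₁) = 45 kg × 10.1 m/s² × (30 − 17) m = 5909 J = 1.412 kcal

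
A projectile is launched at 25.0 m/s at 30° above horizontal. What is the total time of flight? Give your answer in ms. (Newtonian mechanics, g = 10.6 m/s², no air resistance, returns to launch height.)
T = 2v₀sin(θ)/g (with unit conversion) = 2358.0 ms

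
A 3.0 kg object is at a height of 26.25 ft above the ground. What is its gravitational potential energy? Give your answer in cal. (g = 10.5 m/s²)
PE = mgh = 3 kg × 10.5 m/s² × 8.001 m = 252 J = 60.24 cal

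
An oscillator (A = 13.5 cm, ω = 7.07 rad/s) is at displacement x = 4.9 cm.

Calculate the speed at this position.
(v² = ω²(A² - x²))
v = ω√(A² − x²) = 7.07×√(0.135² − 0.049²) = 0.8894 m/s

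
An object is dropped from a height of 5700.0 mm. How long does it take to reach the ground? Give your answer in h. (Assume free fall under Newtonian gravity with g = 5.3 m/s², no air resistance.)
t = √(2h/g) (with unit conversion) = 0.0004074 h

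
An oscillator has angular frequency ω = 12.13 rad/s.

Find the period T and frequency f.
T = 2π/ω = 2π/12.13 = 0.518 s; f = ω/2π = 1.931 Hz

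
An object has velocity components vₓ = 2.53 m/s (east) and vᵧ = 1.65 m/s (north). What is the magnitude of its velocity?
|v| = √(vₓ² + vᵧ²) = √(2.53² + 1.65²) = √(9.1234) = 3.02 m/s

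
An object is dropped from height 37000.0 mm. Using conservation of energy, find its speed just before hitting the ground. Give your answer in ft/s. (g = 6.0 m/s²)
mgh = ½mv² → v = √(2gh) = √(2×6.0×37) = 21.07 m/s = 69.13 ft/s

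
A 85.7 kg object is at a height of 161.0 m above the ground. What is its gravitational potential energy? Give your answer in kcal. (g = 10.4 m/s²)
PE = mgh = 85.7 kg × 10.4 m/s² × 161 m = 1.435e+05 J = 34.3 kcal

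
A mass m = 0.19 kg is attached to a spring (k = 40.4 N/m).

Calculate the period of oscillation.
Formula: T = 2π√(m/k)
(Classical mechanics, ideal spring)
T = 2π√(m/k) = 2π√(0.19/40.4) = 0.4309 s; f = 1/T = 2.321 Hz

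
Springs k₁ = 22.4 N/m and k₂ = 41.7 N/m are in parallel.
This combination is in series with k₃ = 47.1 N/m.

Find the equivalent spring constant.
k₁₂ = k₁ + k₂ = 64.1 N/m (parallel)
1/k_eq = 1/k₁₂ + 1/k₃ → k_eq = 27.15 N/m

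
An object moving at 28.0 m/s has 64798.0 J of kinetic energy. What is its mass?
KE = ½mv² → m = 2KE/v² = 2×64798.0/28.0² = 165.3 kg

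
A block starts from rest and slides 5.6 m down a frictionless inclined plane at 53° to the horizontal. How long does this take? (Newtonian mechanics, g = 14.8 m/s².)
a = g sin(θ) = 14.8 × sin(53°) = 11.82 m/s²
t = √(2d/a) = √(2 × 5.6 / 11.82) = 0.97 s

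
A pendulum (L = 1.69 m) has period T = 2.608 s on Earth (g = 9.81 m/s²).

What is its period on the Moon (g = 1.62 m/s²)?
T = 2π√(L/g), so T_moon/T_earth = √(g_earth/g_moon)
T_moon = 2π√(1.69/1.62) = 6.417 s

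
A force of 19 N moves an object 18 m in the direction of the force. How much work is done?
W = Fd = 19×18 = 342.0 J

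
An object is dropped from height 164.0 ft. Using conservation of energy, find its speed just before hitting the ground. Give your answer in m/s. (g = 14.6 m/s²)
mgh = ½mv² → v = √(2gh) = √(2×14.6×49.99) = 38.21 m/s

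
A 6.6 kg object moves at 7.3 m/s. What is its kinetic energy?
KE = ½mv² = ½×6.6×7.3² = 175.857 J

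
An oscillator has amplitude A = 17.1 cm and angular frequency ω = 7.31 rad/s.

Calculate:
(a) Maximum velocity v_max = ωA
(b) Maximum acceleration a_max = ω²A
v_max = ωA = 7.31×0.171 = 1.25 m/s
a_max = ω²A = 7.31²×0.171 = 9.138 m/s²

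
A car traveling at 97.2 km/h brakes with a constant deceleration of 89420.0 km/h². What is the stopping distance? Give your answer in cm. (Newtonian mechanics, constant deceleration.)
d = v₀² / (2a) (with unit conversion) = 5283.0 cm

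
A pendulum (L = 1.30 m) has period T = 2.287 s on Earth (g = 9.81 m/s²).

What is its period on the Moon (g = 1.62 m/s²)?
T = 2π√(L/g), so T_moon/T_earth = √(g_earth/g_moon)
T_moon = 2π√(1.3/1.62) = 5.629 s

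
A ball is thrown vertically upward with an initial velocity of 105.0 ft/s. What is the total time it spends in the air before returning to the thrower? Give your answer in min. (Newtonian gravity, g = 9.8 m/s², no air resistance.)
t_total = 2v₀/g (with unit conversion) = 0.1089 min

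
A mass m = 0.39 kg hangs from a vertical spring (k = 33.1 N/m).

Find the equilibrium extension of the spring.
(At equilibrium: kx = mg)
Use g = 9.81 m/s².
x_eq = mg/k = 0.39×9.81/33.1 = 0.1156 m = 11.56 cm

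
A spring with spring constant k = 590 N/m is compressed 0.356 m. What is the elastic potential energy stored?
PE = ½kx² = ½×590×0.356² = 37.39 J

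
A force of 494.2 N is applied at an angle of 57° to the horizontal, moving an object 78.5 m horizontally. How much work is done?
W = Fd cosθ = 494.2×78.5×cos(57°) = 21129.0 J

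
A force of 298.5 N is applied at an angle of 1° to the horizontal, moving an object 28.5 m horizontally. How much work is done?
W = Fd cosθ = 298.5×28.5×cos(1°) = 8506.0 J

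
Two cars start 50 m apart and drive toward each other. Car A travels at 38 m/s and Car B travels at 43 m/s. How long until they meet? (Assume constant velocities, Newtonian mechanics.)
Combined speed: v_combined = 38 + 43 = 81 m/s
Time to meet: t = d/81 = 50/81 = 0.62 s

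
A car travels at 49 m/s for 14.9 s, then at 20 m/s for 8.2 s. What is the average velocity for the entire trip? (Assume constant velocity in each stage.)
d₁ = v₁t₁ = 49 × 14.9 = 730.1 m
d₂ = v₂t₂ = 20 × 8.2 = 164 m
d_total = 894.1 m, t_total = 23.1 s
v_avg = d_total/t_total = 894.1/23.1 = 38.71 m/s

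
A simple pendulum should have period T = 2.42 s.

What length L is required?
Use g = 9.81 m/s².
T = 2π√(L/g) → L = g(T/2π)² = 9.81×(2.42/2π)² = 1.455 m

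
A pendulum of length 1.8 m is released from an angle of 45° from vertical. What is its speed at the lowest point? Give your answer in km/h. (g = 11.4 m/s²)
h = L(1 − cosθ) = 1.8×(1 − cos45°) = 0.5272 m
v = √(2gh) = √(2×11.4×0.5272) = 3.467 m/s = 12.48 km/h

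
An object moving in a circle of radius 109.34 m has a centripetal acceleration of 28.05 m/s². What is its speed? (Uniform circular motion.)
v = √(a_c × r) = √(28.05 × 109.34) = 55.38 m/s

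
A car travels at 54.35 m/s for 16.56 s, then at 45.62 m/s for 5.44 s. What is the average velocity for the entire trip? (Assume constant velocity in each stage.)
d₁ = v₁t₁ = 54.35 × 16.56 = 900.036 m
d₂ = v₂t₂ = 45.62 × 5.44 = 248.173 m
d_total = 1148.21 m, t_total = 22 s
v_avg = d_total/t_total = 1148.21/22 = 52.19 m/s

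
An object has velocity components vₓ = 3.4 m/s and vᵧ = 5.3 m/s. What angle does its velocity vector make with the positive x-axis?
θ = arctan(vᵧ/vₓ) = arctan(5.3/3.4) = 57.32°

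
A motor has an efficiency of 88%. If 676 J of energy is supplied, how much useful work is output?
W_out = η × W_in = 0.88 × 676 = 594.88 J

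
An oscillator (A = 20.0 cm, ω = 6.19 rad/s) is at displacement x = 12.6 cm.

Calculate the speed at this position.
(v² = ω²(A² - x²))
v = ω√(A² − x²) = 6.19×√(0.2² − 0.126²) = 0.9614 m/s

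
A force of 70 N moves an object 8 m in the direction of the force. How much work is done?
W = Fd = 70×8 = 560.0 J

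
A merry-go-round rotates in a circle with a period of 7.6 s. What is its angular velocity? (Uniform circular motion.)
ω = 2π/T = 2π/7.6 = 0.8267 rad/s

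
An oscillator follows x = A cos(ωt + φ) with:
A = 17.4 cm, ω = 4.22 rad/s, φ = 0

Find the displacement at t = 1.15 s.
x = A cos(ωt + φ) = 17.4×cos(4.22×1.15 + 0) = 2.439 cm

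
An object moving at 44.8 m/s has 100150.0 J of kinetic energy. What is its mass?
KE = ½mv² → m = 2KE/v² = 2×100150.0/44.8² = 99.8 kg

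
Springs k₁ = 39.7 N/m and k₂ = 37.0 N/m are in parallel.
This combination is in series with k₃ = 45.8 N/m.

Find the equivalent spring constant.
k₁₂ = k₁ + k₂ = 76.7 N/m (parallel)
1/k_eq = 1/k₁₂ + 1/k₃ → k_eq = 28.68 N/m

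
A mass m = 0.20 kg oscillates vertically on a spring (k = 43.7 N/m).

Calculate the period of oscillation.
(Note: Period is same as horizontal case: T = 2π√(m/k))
T = 2π√(m/k) = 2π√(0.2/43.7) = 0.4251 s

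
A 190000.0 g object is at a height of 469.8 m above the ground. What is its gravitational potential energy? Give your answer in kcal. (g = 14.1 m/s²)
PE = mgh = 190 kg × 14.1 m/s² × 469.8 m = 1.259e+06 J = 300.8 kcal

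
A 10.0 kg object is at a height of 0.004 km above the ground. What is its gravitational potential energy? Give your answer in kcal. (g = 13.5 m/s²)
PE = mgh = 10 kg × 13.5 m/s² × 4 m = 540 J = 0.1291 kcal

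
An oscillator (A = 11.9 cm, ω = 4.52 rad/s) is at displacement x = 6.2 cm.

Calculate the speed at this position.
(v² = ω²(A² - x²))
v = ω√(A² − x²) = 4.52×√(0.119² − 0.062²) = 0.4591 m/s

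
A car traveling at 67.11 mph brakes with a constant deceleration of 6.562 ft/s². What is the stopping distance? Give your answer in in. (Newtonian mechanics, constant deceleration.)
d = v₀² / (2a) (with unit conversion) = 8858.0 in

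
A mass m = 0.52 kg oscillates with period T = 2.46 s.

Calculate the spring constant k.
T = 2π√(m/k) → k = m(2π/T)² = 0.52×(2π/2.46)² = 3.392 N/m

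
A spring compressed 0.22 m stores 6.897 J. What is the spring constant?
PE = ½kx² → k = 2PE/x² = 2×6.897/0.22² = 285.0 N/m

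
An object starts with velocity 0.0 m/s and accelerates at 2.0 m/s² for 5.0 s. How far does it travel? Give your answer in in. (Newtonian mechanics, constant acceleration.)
d = v₀t + ½at² (with unit conversion) = 984.3 in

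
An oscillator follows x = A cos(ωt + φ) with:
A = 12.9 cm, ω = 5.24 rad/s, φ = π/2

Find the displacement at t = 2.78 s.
x = A cos(ωt + φ) = 12.9×cos(5.24×2.78 + π/2) = -11.73 cm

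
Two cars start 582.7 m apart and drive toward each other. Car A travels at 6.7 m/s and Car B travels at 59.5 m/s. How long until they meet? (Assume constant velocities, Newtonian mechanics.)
Combined speed: v_combined = 6.7 + 59.5 = 66.2 m/s
Time to meet: t = d/66.2 = 582.7/66.2 = 8.8 s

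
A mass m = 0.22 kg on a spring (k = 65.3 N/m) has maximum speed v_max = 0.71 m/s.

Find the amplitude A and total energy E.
½mv²_max = ½kA² → A = v_max√(m/k) = 0.71×√(0.22/65.3) = 0.04121 m = 4.121 cm
E = ½mv²_max = ½×0.22×0.71² = 0.05545 J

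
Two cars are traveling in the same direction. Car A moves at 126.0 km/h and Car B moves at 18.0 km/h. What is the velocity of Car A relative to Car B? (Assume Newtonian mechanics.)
v_rel = v_A - v_B = 126.0 - 18.0 = 108.0 km/h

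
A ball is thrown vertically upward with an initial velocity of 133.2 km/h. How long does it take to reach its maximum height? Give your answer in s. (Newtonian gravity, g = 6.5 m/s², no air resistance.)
t_up = v₀/g (with unit conversion) = 5.692 s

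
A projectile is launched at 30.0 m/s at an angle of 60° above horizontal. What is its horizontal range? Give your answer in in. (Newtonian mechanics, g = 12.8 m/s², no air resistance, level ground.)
R = v₀² sin(2θ) / g (with unit conversion) = 2397.0 in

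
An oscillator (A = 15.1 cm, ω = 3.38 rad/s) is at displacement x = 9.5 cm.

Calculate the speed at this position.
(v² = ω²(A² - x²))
v = ω√(A² − x²) = 3.38×√(0.151² − 0.095²) = 0.3967 m/s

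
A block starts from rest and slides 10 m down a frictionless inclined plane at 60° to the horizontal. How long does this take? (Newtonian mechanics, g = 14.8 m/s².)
a = g sin(θ) = 14.8 × sin(60°) = 12.82 m/s²
t = √(2d/a) = √(2 × 10 / 12.82) = 1.25 s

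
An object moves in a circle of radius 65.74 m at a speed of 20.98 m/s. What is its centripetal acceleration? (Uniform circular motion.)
a_c = v²/r = 20.98²/65.74 = 440.16/65.74 = 6.7 m/s²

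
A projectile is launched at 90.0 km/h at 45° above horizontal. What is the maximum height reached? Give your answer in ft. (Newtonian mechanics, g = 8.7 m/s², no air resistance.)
H = v₀²sin²(θ)/(2g) (with unit conversion) = 58.92 ft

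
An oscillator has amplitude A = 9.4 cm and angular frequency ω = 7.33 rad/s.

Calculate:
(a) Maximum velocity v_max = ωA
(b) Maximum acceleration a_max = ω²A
v_max = ωA = 7.33×0.094 = 0.689 m/s
a_max = ω²A = 7.33²×0.094 = 5.051 m/s²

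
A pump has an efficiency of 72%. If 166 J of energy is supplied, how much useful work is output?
W_out = η × W_in = 0.72 × 166 = 119.52 J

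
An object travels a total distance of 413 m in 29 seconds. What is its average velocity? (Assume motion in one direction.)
v_avg = Δd / Δt = 413 / 29 = 14.24 m/s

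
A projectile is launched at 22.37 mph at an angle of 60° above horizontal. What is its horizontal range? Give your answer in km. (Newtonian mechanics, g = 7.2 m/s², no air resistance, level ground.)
R = v₀² sin(2θ) / g (with unit conversion) = 0.01203 km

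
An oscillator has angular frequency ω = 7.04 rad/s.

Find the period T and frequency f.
T = 2π/ω = 2π/7.04 = 0.8925 s; f = ω/2π = 1.12 Hz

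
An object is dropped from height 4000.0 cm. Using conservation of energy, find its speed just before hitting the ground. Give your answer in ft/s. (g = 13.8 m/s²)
mgh = ½mv² → v = √(2gh) = √(2×13.8×40) = 33.23 m/s = 109.0 ft/s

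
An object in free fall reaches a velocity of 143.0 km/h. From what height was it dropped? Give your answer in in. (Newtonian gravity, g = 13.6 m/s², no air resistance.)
h = v²/(2g) (with unit conversion) = 2284.0 in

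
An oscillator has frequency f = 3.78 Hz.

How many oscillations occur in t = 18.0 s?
n = f×t = 3.78×18.0 = 68.04 oscillations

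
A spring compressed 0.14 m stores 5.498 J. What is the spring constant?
PE = ½kx² → k = 2PE/x² = 2×5.498/0.14² = 561.0 N/m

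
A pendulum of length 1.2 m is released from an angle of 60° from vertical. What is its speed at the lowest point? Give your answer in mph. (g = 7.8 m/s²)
h = L(1 − cosθ) = 1.2×(1 − cos60°) = 0.6 m
v = √(2gh) = √(2×7.8×0.6) = 3.059 m/s = 6.844 mph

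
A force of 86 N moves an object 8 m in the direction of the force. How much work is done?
W = Fd = 86×8 = 688.0 J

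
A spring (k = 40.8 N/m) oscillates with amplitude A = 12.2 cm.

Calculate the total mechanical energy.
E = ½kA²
E = ½kA² = ½×40.8×(0.122)² = 0.3036 J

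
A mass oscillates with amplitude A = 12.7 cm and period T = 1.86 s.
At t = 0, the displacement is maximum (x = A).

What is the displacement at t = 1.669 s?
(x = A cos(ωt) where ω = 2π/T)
ω = 2π/T = 2π/1.86 = 3.378 rad/s
x = A cos(ωt) = 12.7×cos(3.378×1.669) = 10.15 cm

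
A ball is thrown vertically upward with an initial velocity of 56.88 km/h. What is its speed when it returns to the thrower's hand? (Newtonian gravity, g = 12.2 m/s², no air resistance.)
By conservation of energy, the ball returns at the same speed = 56.88 km/h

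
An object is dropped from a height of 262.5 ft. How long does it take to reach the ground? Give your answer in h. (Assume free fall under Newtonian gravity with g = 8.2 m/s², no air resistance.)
t = √(2h/g) (with unit conversion) = 0.001227 h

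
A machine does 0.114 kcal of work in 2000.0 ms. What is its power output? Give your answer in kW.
P = W/t = 477 J / 2 s = 238.5 W = 0.2385 kW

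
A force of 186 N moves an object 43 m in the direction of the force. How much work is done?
W = Fd = 186×43 = 7998.0 J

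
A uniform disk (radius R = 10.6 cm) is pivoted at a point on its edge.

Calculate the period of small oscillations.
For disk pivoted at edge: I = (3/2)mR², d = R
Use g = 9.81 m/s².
I/m = (3/2)R² = 0.01685 m²; d = R = 0.106 m
T = 2π√((3/2)R²/(gR)) = 2π√(3R/(2g)) = 0.7999 s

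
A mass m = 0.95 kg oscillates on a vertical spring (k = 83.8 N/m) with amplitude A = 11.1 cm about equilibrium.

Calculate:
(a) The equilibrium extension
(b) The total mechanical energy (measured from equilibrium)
x_eq = mg/k = 0.95×9.81/83.8 = 0.1112 m = 11.12 cm
E = ½kA² = ½×83.8×(0.111)² = 0.5162 J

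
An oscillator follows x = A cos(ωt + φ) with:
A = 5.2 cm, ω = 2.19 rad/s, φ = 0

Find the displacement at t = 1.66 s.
x = A cos(ωt + φ) = 5.2×cos(2.19×1.66 + 0) = -4.579 cm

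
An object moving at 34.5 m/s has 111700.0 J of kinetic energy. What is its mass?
KE = ½mv² → m = 2KE/v² = 2×111700.0/34.5² = 187.7 kg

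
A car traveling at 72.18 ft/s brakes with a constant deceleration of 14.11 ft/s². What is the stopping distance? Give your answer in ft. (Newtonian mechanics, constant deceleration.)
d = v₀² / (2a) (with unit conversion) = 184.6 ft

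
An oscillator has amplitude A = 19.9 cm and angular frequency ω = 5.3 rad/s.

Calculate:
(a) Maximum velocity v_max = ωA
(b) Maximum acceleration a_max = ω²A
v_max = ωA = 5.3×0.199 = 1.055 m/s
a_max = ω²A = 5.3²×0.199 = 5.59 m/s²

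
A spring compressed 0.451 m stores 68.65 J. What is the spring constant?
PE = ½kx² → k = 2PE/x² = 2×68.65/0.451² = 675.0 N/m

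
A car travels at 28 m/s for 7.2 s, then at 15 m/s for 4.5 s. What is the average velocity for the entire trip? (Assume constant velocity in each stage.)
d₁ = v₁t₁ = 28 × 7.2 = 201.6 m
d₂ = v₂t₂ = 15 × 4.5 = 67.5 m
d_total = 269.1 m, t_total = 11.7 s
v_avg = d_total/t_total = 269.1/11.7 = 23.0 m/s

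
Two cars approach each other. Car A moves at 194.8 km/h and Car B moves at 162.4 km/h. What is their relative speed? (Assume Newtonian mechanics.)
v_rel = v_A + v_B = 194.8 + 162.4 = 357.2 km/h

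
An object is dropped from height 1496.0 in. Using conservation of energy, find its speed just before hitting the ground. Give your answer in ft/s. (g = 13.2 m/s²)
mgh = ½mv² → v = √(2gh) = √(2×13.2×38) = 31.67 m/s = 103.9 ft/s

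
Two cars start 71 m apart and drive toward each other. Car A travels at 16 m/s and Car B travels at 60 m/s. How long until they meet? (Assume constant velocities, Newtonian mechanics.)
Combined speed: v_combined = 16 + 60 = 76 m/s
Time to meet: t = d/76 = 71/76 = 0.93 s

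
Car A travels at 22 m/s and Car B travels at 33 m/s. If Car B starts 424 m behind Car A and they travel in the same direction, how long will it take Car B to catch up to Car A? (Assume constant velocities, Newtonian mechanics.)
Relative speed: v_rel = 33 - 22 = 11 m/s
Time to catch: t = d₀/v_rel = 424/11 = 38.55 s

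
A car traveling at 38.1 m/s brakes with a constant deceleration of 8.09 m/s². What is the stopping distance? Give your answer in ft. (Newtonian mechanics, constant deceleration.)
d = v₀² / (2a) (with unit conversion) = 294.3 ft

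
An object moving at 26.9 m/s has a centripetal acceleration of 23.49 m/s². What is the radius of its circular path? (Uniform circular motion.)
r = v²/a_c = 26.9²/23.49 = 30.81 m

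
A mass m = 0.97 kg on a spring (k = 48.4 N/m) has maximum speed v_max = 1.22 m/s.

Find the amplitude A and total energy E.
½mv²_max = ½kA² → A = v_max√(m/k) = 1.22×√(0.97/48.4) = 0.1727 m = 17.27 cm
E = ½mv²_max = ½×0.97×1.22² = 0.7219 J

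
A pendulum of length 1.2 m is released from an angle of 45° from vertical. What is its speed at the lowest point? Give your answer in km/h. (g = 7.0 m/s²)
h = L(1 − cosθ) = 1.2×(1 − cos45°) = 0.3515 m
v = √(2gh) = √(2×7.0×0.3515) = 2.218 m/s = 7.986 km/h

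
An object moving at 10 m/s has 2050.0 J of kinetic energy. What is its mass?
KE = ½mv² → m = 2KE/v² = 2×2050.0/10² = 41.0 kg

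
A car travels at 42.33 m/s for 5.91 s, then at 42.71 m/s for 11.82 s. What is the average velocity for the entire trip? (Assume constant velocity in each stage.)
d₁ = v₁t₁ = 42.33 × 5.91 = 250.17 m
d₂ = v₂t₂ = 42.71 × 11.82 = 504.832 m
d_total = 755.0 m, t_total = 17.73 s
v_avg = d_total/t_total = 755.0/17.73 = 42.58 m/s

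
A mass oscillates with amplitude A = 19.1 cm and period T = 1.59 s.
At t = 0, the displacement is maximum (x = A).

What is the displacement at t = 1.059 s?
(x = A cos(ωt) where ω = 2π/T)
ω = 2π/T = 2π/1.59 = 3.952 rad/s
x = A cos(ωt) = 19.1×cos(3.952×1.059) = -9.615 cm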